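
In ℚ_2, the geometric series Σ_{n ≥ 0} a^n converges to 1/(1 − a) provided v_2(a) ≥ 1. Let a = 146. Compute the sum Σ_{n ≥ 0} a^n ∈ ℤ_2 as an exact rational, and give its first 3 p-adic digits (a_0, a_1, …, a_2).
Σ a^n = 1/(1 − a) = -1/145;  first 3 digits = (1, 1, 1)

v_2(a) = 1 ≥ 1, so the series converges in ℤ_2 to 1/(1 − a) = 1/(1 − 146) = -1/145. Expand this rational in ℤ_2: compute digits iteratively via d_i = x_i mod 2, x_{i+1} = (x_i − d_i)/2. The first 3 digits are (1, 1, 1).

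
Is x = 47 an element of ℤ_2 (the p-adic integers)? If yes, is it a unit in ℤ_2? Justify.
x ∈ ℤ_2^× (unit); v_2(x) = 0

ℤ_2 = {x ∈ ℚ_2 : v_2(x) ≥ 0} and ℤ_2^× = {x ∈ ℤ_2 : v_2(x) = 0}. Here v_2(47) = v_2(num) − v_2(den) = 0; compare against these criteria.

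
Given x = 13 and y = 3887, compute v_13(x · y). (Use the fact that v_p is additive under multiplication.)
v_13(50531) = 3

v_p(x) = 1 (factor: 13 = 13^1 · 1); v_p(y) = 2 (factor: 3887 = 13^2 · 23). Additivity: v_p(xy) = v_p(x) + v_p(y) = 1 + 2 = 3. (Direct check: xy = 50531 = 13^3 · (23).)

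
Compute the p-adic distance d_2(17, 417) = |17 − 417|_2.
d_2(17, 417) = 1/16

Step 1 — x − y = 17 − 417 = -400. Step 2 — v_2(-400) = 4 (factor: -400 = −(2^4 · 25); the sign does not affect v_p). Step 3 — |x − y|_2 = 2^{-4} = 1/16.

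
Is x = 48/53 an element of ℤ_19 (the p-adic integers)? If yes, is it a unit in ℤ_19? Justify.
x ∈ ℤ_19^× (unit); v_19(x) = 0

ℤ_19 = {x ∈ ℚ_19 : v_19(x) ≥ 0} and ℤ_19^× = {x ∈ ℤ_19 : v_19(x) = 0}. Here v_19(48/53) = v_19(num) − v_19(den) = 0; compare against these criteria.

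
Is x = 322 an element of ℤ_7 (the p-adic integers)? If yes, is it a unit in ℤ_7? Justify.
x ∈ ℤ_7 but not a unit; v_7(x) = 1 > 0

ℤ_7 = {x ∈ ℚ_7 : v_7(x) ≥ 0} and ℤ_7^× = {x ∈ ℤ_7 : v_7(x) = 0}. Here v_7(322) = v_7(num) − v_7(den) = 1; compare against these criteria.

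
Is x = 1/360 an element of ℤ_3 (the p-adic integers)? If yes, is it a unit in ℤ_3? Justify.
x ∉ ℤ_3 (v_3(x) = -2 < 0)

ℤ_3 = {x ∈ ℚ_3 : v_3(x) ≥ 0} and ℤ_3^× = {x ∈ ℤ_3 : v_3(x) = 0}. Here v_3(1/360) = v_3(num) − v_3(den) = -2; compare against these criteria.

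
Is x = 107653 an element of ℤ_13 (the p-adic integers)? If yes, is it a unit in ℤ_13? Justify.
x ∈ ℤ_13 but not a unit; v_13(x) = 3 > 0

ℤ_13 = {x ∈ ℚ_13 : v_13(x) ≥ 0} and ℤ_13^× = {x ∈ ℤ_13 : v_13(x) = 0}. Here v_13(107653) = v_13(num) − v_13(den) = 3; compare against these criteria.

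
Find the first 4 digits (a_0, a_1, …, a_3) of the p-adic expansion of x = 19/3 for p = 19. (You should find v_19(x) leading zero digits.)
(a_0, …, a_3) = (0, 13, 12, 12)

v_19(19/3) = 1, so a_0 = ... = a_0 = 0. Factor out: x = 19^1 · u with u = 1/3 a unit in ℤ_19. Expand u iteratively via a_{v+i} = u_i mod 19, u_{i+1} = (u_i − a_{v+i})/19:
  u_0 = 1/3;  a_1 = 13;  u_1 = (u_0 − 13)/19 = -2/3
  u_1 = -2/3;  a_2 = 12;  u_2 = (u_1 − 12)/19 = -2/3
  u_2 = -2/3;  a_3 = 12;  u_3 = (u_2 − 12)/19 = -2/3
Digits: (0, 13, 12, 12).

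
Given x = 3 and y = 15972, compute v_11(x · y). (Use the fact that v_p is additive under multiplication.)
v_11(47916) = 3

v_p(x) = 0 (factor: 3 = 11^0 · 3); v_p(y) = 3 (factor: 15972 = 11^3 · 12). Additivity: v_p(xy) = v_p(x) + v_p(y) = 0 + 3 = 3. (Direct check: xy = 47916 = 11^3 · (36).)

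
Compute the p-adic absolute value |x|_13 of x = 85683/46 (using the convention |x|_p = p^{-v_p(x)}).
|85683/46|_13 = 1/28561

Step 1 — compute v_13(x) by factoring powers of 13 out of the numerator and denominator: v_13(85683/46) = 4. Step 2 — apply |x|_p = p^{-v_p(x)} = 13^{-4} = 1/28561.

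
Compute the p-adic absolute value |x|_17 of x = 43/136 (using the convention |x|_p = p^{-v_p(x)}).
|43/136|_17 = 17

Step 1 — compute v_17(x) by factoring powers of 17 out of the numerator and denominator: v_17(43/136) = -1. Step 2 — apply |x|_p = p^{-v_p(x)} = 17^{1} = 17.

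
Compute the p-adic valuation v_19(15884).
v_19(15884) = 2

v_19(n) is the largest exponent k such that 19^k divides n. Factor out: 15884 = 19^2 · 44. (Sign doesn't affect v_p.) So v_19(15884) = 2.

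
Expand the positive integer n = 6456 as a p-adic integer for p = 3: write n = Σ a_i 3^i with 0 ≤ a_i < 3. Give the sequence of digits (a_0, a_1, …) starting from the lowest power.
(a_0, a_1, …) = (0, 1, 0, 2, 1, 2, 2, 2)

Repeated division by 3 gives the digits low-to-high: 6456 = 1·3^1 + 2·3^3 + 1·3^4 + 2·3^5 + 2·3^6 + 2·3^7. Digit sequence: (0, 1, 0, 2, 1, 2, 2, 2).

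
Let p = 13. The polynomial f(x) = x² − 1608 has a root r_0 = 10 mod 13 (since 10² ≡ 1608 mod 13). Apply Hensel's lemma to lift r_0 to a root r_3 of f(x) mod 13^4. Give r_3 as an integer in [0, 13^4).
r_3 = 7082 (mod 28561)

Hensel's recurrence: r_{i+1} = r_i − f(r_i)·(f′(r_i))^{-1} mod 13^{i+2}, with f′(x) = 2x. Iterate:
  r_0 = 10 (mod 13)
  r_1 = 153 (mod 169)
  r_2 = 491 (mod 2197)
  r_3 = 7082 (mod 28561)
Final: r_3 = 7082, and one checks f(r_3) ≡ 0 mod 13^4.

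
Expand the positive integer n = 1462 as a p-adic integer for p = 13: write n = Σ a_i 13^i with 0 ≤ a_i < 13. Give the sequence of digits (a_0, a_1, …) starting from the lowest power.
(a_0, a_1, …) = (6, 8, 8)

Repeated division by 13 gives the digits low-to-high: 1462 = 6 + 8·13^1 + 8·13^2. Digit sequence: (6, 8, 8).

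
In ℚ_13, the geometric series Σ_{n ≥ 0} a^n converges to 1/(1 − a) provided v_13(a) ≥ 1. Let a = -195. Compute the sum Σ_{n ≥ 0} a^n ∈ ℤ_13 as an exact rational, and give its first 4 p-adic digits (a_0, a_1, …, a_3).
Σ a^n = 1/(1 − a) = 1/196;  first 4 digits = (1, 11, 2, 9)

v_13(a) = 1 ≥ 1, so the series converges in ℤ_13 to 1/(1 − a) = 1/(1 − (-195)) = 1/196. Expand this rational in ℤ_13: compute digits iteratively via d_i = x_i mod 13, x_{i+1} = (x_i − d_i)/13. The first 4 digits are (1, 11, 2, 9).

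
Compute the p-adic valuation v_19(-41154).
v_19(-41154) = 3

v_19(n) is the largest exponent k such that 19^k divides n. Factor out: -41154 = -19^3 · 6. (Sign doesn't affect v_p.) So v_19(-41154) = 3.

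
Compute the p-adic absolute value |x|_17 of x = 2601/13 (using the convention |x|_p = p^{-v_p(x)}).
|2601/13|_17 = 1/289

Step 1 — compute v_17(x) by factoring powers of 17 out of the numerator and denominator: v_17(2601/13) = 2. Step 2 — apply |x|_p = p^{-v_p(x)} = 17^{-2} = 1/289.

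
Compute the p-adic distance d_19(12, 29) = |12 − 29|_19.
d_19(12, 29) = 1

Step 1 — x − y = 12 − 29 = -17. Step 2 — v_19(-17) = 0 (factor: -17 = −(19^0 · 17); the sign does not affect v_p). Step 3 — |x − y|_19 = 19^{0} = 1.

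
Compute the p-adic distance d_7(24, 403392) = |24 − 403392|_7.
d_7(24, 403392) = 1/16807

Step 1 — x − y = 24 − 403392 = -403368. Step 2 — v_7(-403368) = 5 (factor: -403368 = −(7^5 · 24); the sign does not affect v_p). Step 3 — |x − y|_7 = 7^{-5} = 1/16807.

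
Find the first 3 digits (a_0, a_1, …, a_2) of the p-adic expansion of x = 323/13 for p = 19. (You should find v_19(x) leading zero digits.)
(a_0, …, a_2) = (0, 13, 14)

v_19(323/13) = 1, so a_0 = ... = a_0 = 0. Factor out: x = 19^1 · u with u = 17/13 a unit in ℤ_19. Expand u iteratively via a_{v+i} = u_i mod 19, u_{i+1} = (u_i − a_{v+i})/19:
  u_0 = 17/13;  a_1 = 13;  u_1 = (u_0 − 13)/19 = -8/13
  u_1 = -8/13;  a_2 = 14;  u_2 = (u_1 − 14)/19 = -10/13
Digits: (0, 13, 14).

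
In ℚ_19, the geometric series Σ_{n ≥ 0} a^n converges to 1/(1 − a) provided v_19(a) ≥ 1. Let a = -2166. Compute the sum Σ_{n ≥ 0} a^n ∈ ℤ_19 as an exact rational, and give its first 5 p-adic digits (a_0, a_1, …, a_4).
Σ a^n = 1/(1 − a) = 1/2167;  first 5 digits = (1, 0, 13, 18, 16)

v_19(a) = 2 ≥ 1, so the series converges in ℤ_19 to 1/(1 − a) = 1/(1 − (-2166)) = 1/2167. Expand this rational in ℤ_19: compute digits iteratively via d_i = x_i mod 19, x_{i+1} = (x_i − d_i)/19. The first 5 digits are (1, 0, 13, 18, 16).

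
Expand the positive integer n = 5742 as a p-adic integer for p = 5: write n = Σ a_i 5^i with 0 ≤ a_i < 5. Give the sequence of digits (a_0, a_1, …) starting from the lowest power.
(a_0, a_1, …) = (2, 3, 4, 0, 4, 1)

Repeated division by 5 gives the digits low-to-high: 5742 = 2 + 3·5^1 + 4·5^2 + 4·5^4 + 1·5^5. Digit sequence: (2, 3, 4, 0, 4, 1).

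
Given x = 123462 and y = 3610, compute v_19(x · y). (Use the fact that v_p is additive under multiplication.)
v_19(445697820) = 5

v_p(x) = 3 (factor: 123462 = 19^3 · 18); v_p(y) = 2 (factor: 3610 = 19^2 · 10). Additivity: v_p(xy) = v_p(x) + v_p(y) = 3 + 2 = 5. (Direct check: xy = 445697820 = 19^5 · (180).)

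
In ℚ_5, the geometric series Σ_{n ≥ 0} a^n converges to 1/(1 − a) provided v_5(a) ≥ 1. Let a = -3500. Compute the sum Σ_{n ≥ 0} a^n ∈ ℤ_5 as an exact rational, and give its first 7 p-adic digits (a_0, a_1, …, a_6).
Σ a^n = 1/(1 − a) = 1/3501;  first 7 digits = (1, 0, 0, 2, 4, 3, 3)

v_5(a) = 3 ≥ 1, so the series converges in ℤ_5 to 1/(1 − a) = 1/(1 − (-3500)) = 1/3501. Expand this rational in ℤ_5: compute digits iteratively via d_i = x_i mod 5, x_{i+1} = (x_i − d_i)/5. The first 7 digits are (1, 0, 0, 2, 4, 3, 3).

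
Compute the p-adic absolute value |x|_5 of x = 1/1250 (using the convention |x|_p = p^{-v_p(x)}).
|1/1250|_5 = 625

Step 1 — compute v_5(x) by factoring powers of 5 out of the numerator and denominator: v_5(1/1250) = -4. Step 2 — apply |x|_p = p^{-v_p(x)} = 5^{4} = 625.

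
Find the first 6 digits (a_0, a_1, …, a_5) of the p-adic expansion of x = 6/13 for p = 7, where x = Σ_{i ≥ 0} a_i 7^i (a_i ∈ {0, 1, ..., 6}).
(a_0, …, a_5) = (1, 1, 2, 4, 1, 3)

v_7(6/13) = 0 (numerator and denominator both coprime to 7), so x ∈ ℤ_7^×. Compute digits iteratively via a_i = x_i mod 7, x_{i+1} = (x_i − a_i)/7, with x_0 = x:
  x_0 = 6/13;  a_0 = 1;  x_1 = (x_0 − 1)/7 = -1/13
  x_1 = -1/13;  a_1 = 1;  x_2 = (x_1 − 1)/7 = -2/13
  x_2 = -2/13;  a_2 = 2;  x_3 = (x_2 − 2)/7 = -4/13
  x_3 = -4/13;  a_3 = 4;  x_4 = (x_3 − 4)/7 = -8/13
  x_4 = -8/13;  a_4 = 1;  x_5 = (x_4 − 1)/7 = -3/13
  x_5 = -3/13;  a_5 = 3;  x_6 = (x_5 − 3)/7 = -6/13
Digits: (1, 1, 2, 4, 1, 3).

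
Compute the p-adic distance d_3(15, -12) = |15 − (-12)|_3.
d_3(15, -12) = 1/27

Step 1 — x − y = 15 − (-12) = 27. Step 2 — v_3(27) = 3 (factor: 27 = (3^3 · 1); the sign does not affect v_p). Step 3 — |x − y|_3 = 3^{-3} = 1/27.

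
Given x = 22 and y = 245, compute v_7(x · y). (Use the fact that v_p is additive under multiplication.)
v_7(5390) = 2

v_p(x) = 0 (factor: 22 = 7^0 · 22); v_p(y) = 2 (factor: 245 = 7^2 · 5). Additivity: v_p(xy) = v_p(x) + v_p(y) = 0 + 2 = 2. (Direct check: xy = 5390 = 7^2 · (110).)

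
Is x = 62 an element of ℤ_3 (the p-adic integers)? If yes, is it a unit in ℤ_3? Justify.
x ∈ ℤ_3^× (unit); v_3(x) = 0

ℤ_3 = {x ∈ ℚ_3 : v_3(x) ≥ 0} and ℤ_3^× = {x ∈ ℤ_3 : v_3(x) = 0}. Here v_3(62) = v_3(num) − v_3(den) = 0; compare against these criteria.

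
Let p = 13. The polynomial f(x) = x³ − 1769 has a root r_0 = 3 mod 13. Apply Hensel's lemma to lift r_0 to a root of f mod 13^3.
r_2 = 224 (mod 2197)

Hensel: r_{i+1} = r_i − f(r_i)/f′(r_i) mod 13^{i+2}, where f′(x) = 3x². Iterate:
  r_0 = 3 (mod 13)
  r_1 = 55 (mod 169)
  r_2 = 224 (mod 2197)
Final: r = 224 with f(r) ≡ 0 mod 13^3.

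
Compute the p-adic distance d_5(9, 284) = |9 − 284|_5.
d_5(9, 284) = 1/25

Step 1 — x − y = 9 − 284 = -275. Step 2 — v_5(-275) = 2 (factor: -275 = −(5^2 · 11); the sign does not affect v_p). Step 3 — |x − y|_5 = 5^{-2} = 1/25.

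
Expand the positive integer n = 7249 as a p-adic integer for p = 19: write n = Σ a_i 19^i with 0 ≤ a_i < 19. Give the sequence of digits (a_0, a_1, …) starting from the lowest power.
(a_0, a_1, …) = (10, 1, 1, 1)

Repeated division by 19 gives the digits low-to-high: 7249 = 10 + 1·19^1 + 1·19^2 + 1·19^3. Digit sequence: (10, 1, 1, 1).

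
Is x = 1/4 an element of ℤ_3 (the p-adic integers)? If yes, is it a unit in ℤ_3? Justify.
x ∈ ℤ_3^× (unit); v_3(x) = 0

ℤ_3 = {x ∈ ℚ_3 : v_3(x) ≥ 0} and ℤ_3^× = {x ∈ ℤ_3 : v_3(x) = 0}. Here v_3(1/4) = v_3(num) − v_3(den) = 0; compare against these criteria.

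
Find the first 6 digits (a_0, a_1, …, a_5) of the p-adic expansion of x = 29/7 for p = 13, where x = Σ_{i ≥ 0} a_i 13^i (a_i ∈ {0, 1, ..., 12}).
(a_0, …, a_5) = (6, 11, 1, 11, 1, 11)

v_13(29/7) = 0 (numerator and denominator both coprime to 13), so x ∈ ℤ_13^×. Compute digits iteratively via a_i = x_i mod 13, x_{i+1} = (x_i − a_i)/13, with x_0 = x:
  x_0 = 29/7;  a_0 = 6;  x_1 = (x_0 − 6)/13 = -1/7
  x_1 = -1/7;  a_1 = 11;  x_2 = (x_1 − 11)/13 = -6/7
  x_2 = -6/7;  a_2 = 1;  x_3 = (x_2 − 1)/13 = -1/7
  x_3 = -1/7;  a_3 = 11;  x_4 = (x_3 − 11)/13 = -6/7
  x_4 = -6/7;  a_4 = 1;  x_5 = (x_4 − 1)/13 = -1/7
  x_5 = -1/7;  a_5 = 11;  x_6 = (x_5 − 11)/13 = -6/7
Digits: (6, 11, 1, 11, 1, 11).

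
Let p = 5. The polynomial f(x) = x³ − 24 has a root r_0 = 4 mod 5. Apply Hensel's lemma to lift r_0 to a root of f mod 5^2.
r_1 = 24 (mod 25)

Hensel: r_{i+1} = r_i − f(r_i)/f′(r_i) mod 5^{i+2}, where f′(x) = 3x². Iterate:
  r_0 = 4 (mod 5)
  r_1 = 24 (mod 25)
Final: r = 24 with f(r) ≡ 0 mod 5^2.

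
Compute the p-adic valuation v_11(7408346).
v_11(7408346) = 5

v_11(n) is the largest exponent k such that 11^k divides n. Factor out: 7408346 = 11^5 · 46. (Sign doesn't affect v_p.) So v_11(7408346) = 5.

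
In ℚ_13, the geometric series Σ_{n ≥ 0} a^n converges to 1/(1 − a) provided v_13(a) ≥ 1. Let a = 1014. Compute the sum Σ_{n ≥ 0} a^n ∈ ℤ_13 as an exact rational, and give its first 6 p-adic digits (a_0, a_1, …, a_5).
Σ a^n = 1/(1 − a) = -1/1013;  first 6 digits = (1, 0, 6, 0, 10, 2)

v_13(a) = 2 ≥ 1, so the series converges in ℤ_13 to 1/(1 − a) = 1/(1 − 1014) = -1/1013. Expand this rational in ℤ_13: compute digits iteratively via d_i = x_i mod 13, x_{i+1} = (x_i − d_i)/13. The first 6 digits are (1, 0, 6, 0, 10, 2).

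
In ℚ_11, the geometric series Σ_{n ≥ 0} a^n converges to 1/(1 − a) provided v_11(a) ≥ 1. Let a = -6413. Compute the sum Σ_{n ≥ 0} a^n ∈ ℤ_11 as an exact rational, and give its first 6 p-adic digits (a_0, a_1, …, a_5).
Σ a^n = 1/(1 − a) = 1/6414;  first 6 digits = (1, 0, 2, 6, 3, 2)

v_11(a) = 2 ≥ 1, so the series converges in ℤ_11 to 1/(1 − a) = 1/(1 − (-6413)) = 1/6414. Expand this rational in ℤ_11: compute digits iteratively via d_i = x_i mod 11, x_{i+1} = (x_i − d_i)/11. The first 6 digits are (1, 0, 2, 6, 3, 2).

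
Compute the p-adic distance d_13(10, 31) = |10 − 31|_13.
d_13(10, 31) = 1

Step 1 — x − y = 10 − 31 = -21. Step 2 — v_13(-21) = 0 (factor: -21 = −(13^0 · 21); the sign does not affect v_p). Step 3 — |x − y|_13 = 13^{0} = 1.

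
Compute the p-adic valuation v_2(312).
v_2(312) = 3

v_2(n) is the largest exponent k such that 2^k divides n. Factor out: 312 = 2^3 · 39. (Sign doesn't affect v_p.) So v_2(312) = 3.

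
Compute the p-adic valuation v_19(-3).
v_19(-3) = 0

v_19(n) is the largest exponent k such that 19^k divides n. Factor out: -3 = -19^0 · 3. (Sign doesn't affect v_p.) So v_19(-3) = 0.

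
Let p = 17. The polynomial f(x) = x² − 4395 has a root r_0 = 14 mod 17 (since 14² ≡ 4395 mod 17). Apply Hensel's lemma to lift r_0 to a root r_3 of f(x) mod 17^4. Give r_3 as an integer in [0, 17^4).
r_3 = 711 (mod 83521)

Hensel's recurrence: r_{i+1} = r_i − f(r_i)·(f′(r_i))^{-1} mod 17^{i+2}, with f′(x) = 2x. Iterate:
  r_0 = 14 (mod 17)
  r_1 = 133 (mod 289)
  r_2 = 711 (mod 4913)
  r_3 = 711 (mod 83521)
Final: r_3 = 711, and one checks f(r_3) ≡ 0 mod 17^4.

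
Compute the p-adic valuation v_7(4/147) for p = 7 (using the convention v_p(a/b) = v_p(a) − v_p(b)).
v_7(4/147) = -2

Factor powers of 7 from the numerator and denominator of the reduced fraction: 4 = 7^0 · 4 and 147 = 7^2 · 3. Apply v_p(a/b) = v_p(a) − v_p(b): v_7(4/147) = 0 − 2 = -2.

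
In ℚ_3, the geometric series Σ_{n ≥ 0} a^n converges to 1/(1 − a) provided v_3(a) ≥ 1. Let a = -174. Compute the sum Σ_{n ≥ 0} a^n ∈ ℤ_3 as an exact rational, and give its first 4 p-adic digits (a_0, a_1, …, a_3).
Σ a^n = 1/(1 − a) = 1/175;  first 4 digits = (1, 2, 2, 0)

v_3(a) = 1 ≥ 1, so the series converges in ℤ_3 to 1/(1 − a) = 1/(1 − (-174)) = 1/175. Expand this rational in ℤ_3: compute digits iteratively via d_i = x_i mod 3, x_{i+1} = (x_i − d_i)/3. The first 4 digits are (1, 2, 2, 0).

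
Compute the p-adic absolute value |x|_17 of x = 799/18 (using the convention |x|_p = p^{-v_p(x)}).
|799/18|_17 = 1/17

Step 1 — compute v_17(x) by factoring powers of 17 out of the numerator and denominator: v_17(799/18) = 1. Step 2 — apply |x|_p = p^{-v_p(x)} = 17^{-1} = 1/17.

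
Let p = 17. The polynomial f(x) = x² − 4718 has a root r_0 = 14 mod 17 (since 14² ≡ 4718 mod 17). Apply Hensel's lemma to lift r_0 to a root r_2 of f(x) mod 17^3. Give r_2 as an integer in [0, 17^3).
r_2 = 3499 (mod 4913)

Hensel's recurrence: r_{i+1} = r_i − f(r_i)·(f′(r_i))^{-1} mod 17^{i+2}, with f′(x) = 2x. Iterate:
  r_0 = 14 (mod 17)
  r_1 = 31 (mod 289)
  r_2 = 3499 (mod 4913)
Final: r_2 = 3499, and one checks f(r_2) ≡ 0 mod 17^3.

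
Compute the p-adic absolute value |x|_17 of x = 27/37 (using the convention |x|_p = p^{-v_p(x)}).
|27/37|_17 = 1

Step 1 — compute v_17(x) by factoring powers of 17 out of the numerator and denominator: v_17(27/37) = 0. Step 2 — apply |x|_p = p^{-v_p(x)} = 17^{0} = 1.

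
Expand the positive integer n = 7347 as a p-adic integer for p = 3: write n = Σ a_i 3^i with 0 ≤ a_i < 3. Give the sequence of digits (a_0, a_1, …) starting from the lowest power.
(a_0, a_1, …) = (0, 1, 0, 2, 0, 0, 1, 0, 1)

Repeated division by 3 gives the digits low-to-high: 7347 = 1·3^1 + 2·3^3 + 1·3^6 + 1·3^8. Digit sequence: (0, 1, 0, 2, 0, 0, 1, 0, 1).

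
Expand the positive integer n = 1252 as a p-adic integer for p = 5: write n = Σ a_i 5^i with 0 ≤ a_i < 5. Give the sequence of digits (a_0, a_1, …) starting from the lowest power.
(a_0, a_1, …) = (2, 0, 0, 0, 2)

Repeated division by 5 gives the digits low-to-high: 1252 = 2 + 2·5^4. Digit sequence: (2, 0, 0, 0, 2).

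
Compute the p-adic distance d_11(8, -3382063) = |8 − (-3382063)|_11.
d_11(8, -3382063) = 1/161051

Step 1 — x − y = 8 − (-3382063) = 3382071. Step 2 — v_11(3382071) = 5 (factor: 3382071 = (11^5 · 21); the sign does not affect v_p). Step 3 — |x − y|_11 = 11^{-5} = 1/161051.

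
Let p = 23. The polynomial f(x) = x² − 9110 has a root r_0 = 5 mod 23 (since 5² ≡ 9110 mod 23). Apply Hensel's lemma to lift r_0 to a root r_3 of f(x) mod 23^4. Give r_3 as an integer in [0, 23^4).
r_3 = 11758 (mod 279841)

Hensel's recurrence: r_{i+1} = r_i − f(r_i)·(f′(r_i))^{-1} mod 23^{i+2}, with f′(x) = 2x. Iterate:
  r_0 = 5 (mod 23)
  r_1 = 120 (mod 529)
  r_2 = 11758 (mod 12167)
  r_3 = 11758 (mod 279841)
Final: r_3 = 11758, and one checks f(r_3) ≡ 0 mod 23^4.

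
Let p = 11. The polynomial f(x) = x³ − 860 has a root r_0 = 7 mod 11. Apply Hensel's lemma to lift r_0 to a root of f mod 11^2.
r_1 = 106 (mod 121)

Hensel: r_{i+1} = r_i − f(r_i)/f′(r_i) mod 11^{i+2}, where f′(x) = 3x². Iterate:
  r_0 = 7 (mod 11)
  r_1 = 106 (mod 121)
Final: r = 106 with f(r) ≡ 0 mod 11^2.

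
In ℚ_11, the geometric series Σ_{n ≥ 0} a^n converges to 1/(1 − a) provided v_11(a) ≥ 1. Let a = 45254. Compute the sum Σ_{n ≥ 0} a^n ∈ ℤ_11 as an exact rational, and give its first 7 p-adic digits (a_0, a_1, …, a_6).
Σ a^n = 1/(1 − a) = -1/45253;  first 7 digits = (1, 0, 0, 1, 3, 0, 1)

v_11(a) = 3 ≥ 1, so the series converges in ℤ_11 to 1/(1 − a) = 1/(1 − 45254) = -1/45253. Expand this rational in ℤ_11: compute digits iteratively via d_i = x_i mod 11, x_{i+1} = (x_i − d_i)/11. The first 7 digits are (1, 0, 0, 1, 3, 0, 1).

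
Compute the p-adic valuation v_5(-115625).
v_5(-115625) = 5

v_5(n) is the largest exponent k such that 5^k divides n. Factor out: -115625 = -5^5 · 37. (Sign doesn't affect v_p.) So v_5(-115625) = 5.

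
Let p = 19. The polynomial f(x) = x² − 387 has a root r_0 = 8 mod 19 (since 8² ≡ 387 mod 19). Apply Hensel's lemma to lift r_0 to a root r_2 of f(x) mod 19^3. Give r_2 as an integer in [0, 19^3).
r_2 = 6639 (mod 6859)

Hensel's recurrence: r_{i+1} = r_i − f(r_i)·(f′(r_i))^{-1} mod 19^{i+2}, with f′(x) = 2x. Iterate:
  r_0 = 8 (mod 19)
  r_1 = 141 (mod 361)
  r_2 = 6639 (mod 6859)
Final: r_2 = 6639, and one checks f(r_2) ≡ 0 mod 19^3.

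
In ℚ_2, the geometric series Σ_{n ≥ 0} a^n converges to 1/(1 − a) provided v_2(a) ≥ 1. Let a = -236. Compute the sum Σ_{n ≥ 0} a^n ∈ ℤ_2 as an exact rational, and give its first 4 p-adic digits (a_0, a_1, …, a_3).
Σ a^n = 1/(1 − a) = 1/237;  first 4 digits = (1, 0, 1, 0)

v_2(a) = 2 ≥ 1, so the series converges in ℤ_2 to 1/(1 − a) = 1/(1 − (-236)) = 1/237. Expand this rational in ℤ_2: compute digits iteratively via d_i = x_i mod 2, x_{i+1} = (x_i − d_i)/2. The first 4 digits are (1, 0, 1, 0).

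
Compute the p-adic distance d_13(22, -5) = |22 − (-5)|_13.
d_13(22, -5) = 1

Step 1 — x − y = 22 − (-5) = 27. Step 2 — v_13(27) = 0 (factor: 27 = (13^0 · 27); the sign does not affect v_p). Step 3 — |x − y|_13 = 13^{0} = 1.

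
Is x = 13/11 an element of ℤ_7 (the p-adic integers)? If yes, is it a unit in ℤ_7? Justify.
x ∈ ℤ_7^× (unit); v_7(x) = 0

ℤ_7 = {x ∈ ℚ_7 : v_7(x) ≥ 0} and ℤ_7^× = {x ∈ ℤ_7 : v_7(x) = 0}. Here v_7(13/11) = v_7(num) − v_7(den) = 0; compare against these criteria.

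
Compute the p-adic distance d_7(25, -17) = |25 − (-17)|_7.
d_7(25, -17) = 1/7

Step 1 — x − y = 25 − (-17) = 42. Step 2 — v_7(42) = 1 (factor: 42 = (7^1 · 6); the sign does not affect v_p). Step 3 — |x − y|_7 = 7^{-1} = 1/7.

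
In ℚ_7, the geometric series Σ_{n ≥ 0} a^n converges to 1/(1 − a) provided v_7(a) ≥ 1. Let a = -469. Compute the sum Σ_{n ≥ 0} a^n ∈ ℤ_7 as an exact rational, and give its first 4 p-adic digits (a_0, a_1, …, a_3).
Σ a^n = 1/(1 − a) = 1/470;  first 4 digits = (1, 3, 6, 1)

v_7(a) = 1 ≥ 1, so the series converges in ℤ_7 to 1/(1 − a) = 1/(1 − (-469)) = 1/470. Expand this rational in ℤ_7: compute digits iteratively via d_i = x_i mod 7, x_{i+1} = (x_i − d_i)/7. The first 4 digits are (1, 3, 6, 1).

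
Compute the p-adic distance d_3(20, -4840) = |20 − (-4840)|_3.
d_3(20, -4840) = 1/243

Step 1 — x − y = 20 − (-4840) = 4860. Step 2 — v_3(4860) = 5 (factor: 4860 = (3^5 · 20); the sign does not affect v_p). Step 3 — |x − y|_3 = 3^{-5} = 1/243.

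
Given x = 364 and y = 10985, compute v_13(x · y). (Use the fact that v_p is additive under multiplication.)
v_13(3998540) = 4

v_p(x) = 1 (factor: 364 = 13^1 · 28); v_p(y) = 3 (factor: 10985 = 13^3 · 5). Additivity: v_p(xy) = v_p(x) + v_p(y) = 1 + 3 = 4. (Direct check: xy = 3998540 = 13^4 · (140).)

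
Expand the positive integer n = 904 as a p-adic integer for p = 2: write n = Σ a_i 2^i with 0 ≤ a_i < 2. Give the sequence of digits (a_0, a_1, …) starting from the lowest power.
(a_0, a_1, …) = (0, 0, 0, 1, 0, 0, 0, 1, 1, 1)

Repeated division by 2 gives the digits low-to-high: 904 = 1·2^3 + 1·2^7 + 1·2^8 + 1·2^9. Digit sequence: (0, 0, 0, 1, 0, 0, 0, 1, 1, 1).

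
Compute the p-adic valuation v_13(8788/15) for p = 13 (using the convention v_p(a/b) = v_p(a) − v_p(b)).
v_13(8788/15) = 3

Factor powers of 13 from the numerator and denominator of the reduced fraction: 8788 = 13^3 · 4 and 15 = 13^0 · 15. Apply v_p(a/b) = v_p(a) − v_p(b): v_13(8788/15) = 3 − 0 = 3.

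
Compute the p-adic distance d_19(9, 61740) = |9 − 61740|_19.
d_19(9, 61740) = 1/6859

Step 1 — x − y = 9 − 61740 = -61731. Step 2 — v_19(-61731) = 3 (factor: -61731 = −(19^3 · 9); the sign does not affect v_p). Step 3 — |x − y|_19 = 19^{-3} = 1/6859.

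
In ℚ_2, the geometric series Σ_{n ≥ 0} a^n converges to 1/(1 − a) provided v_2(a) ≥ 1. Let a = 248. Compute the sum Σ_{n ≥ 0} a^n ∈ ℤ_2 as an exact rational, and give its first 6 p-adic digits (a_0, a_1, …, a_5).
Σ a^n = 1/(1 − a) = -1/247;  first 6 digits = (1, 0, 0, 1, 1, 1)

v_2(a) = 3 ≥ 1, so the series converges in ℤ_2 to 1/(1 − a) = 1/(1 − 248) = -1/247. Expand this rational in ℤ_2: compute digits iteratively via d_i = x_i mod 2, x_{i+1} = (x_i − d_i)/2. The first 6 digits are (1, 0, 0, 1, 1, 1).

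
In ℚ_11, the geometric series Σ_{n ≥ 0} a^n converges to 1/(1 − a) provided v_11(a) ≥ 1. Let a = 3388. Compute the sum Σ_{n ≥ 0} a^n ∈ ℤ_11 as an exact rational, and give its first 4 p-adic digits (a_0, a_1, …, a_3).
Σ a^n = 1/(1 − a) = -1/3387;  first 4 digits = (1, 0, 6, 2)

v_11(a) = 2 ≥ 1, so the series converges in ℤ_11 to 1/(1 − a) = 1/(1 − 3388) = -1/3387. Expand this rational in ℤ_11: compute digits iteratively via d_i = x_i mod 11, x_{i+1} = (x_i − d_i)/11. The first 4 digits are (1, 0, 6, 2).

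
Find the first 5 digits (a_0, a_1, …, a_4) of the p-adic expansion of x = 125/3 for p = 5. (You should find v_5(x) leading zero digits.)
(a_0, …, a_4) = (0, 0, 0, 2, 3)

v_5(125/3) = 3, so a_0 = ... = a_2 = 0. Factor out: x = 5^3 · u with u = 1/3 a unit in ℤ_5. Expand u iteratively via a_{v+i} = u_i mod 5, u_{i+1} = (u_i − a_{v+i})/5:
  u_0 = 1/3;  a_3 = 2;  u_1 = (u_0 − 2)/5 = -1/3
  u_1 = -1/3;  a_4 = 3;  u_2 = (u_1 − 3)/5 = -2/3
Digits: (0, 0, 0, 2, 3).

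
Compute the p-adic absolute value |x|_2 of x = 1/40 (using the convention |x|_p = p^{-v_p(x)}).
|1/40|_2 = 8

Step 1 — compute v_2(x) by factoring powers of 2 out of the numerator and denominator: v_2(1/40) = -3. Step 2 — apply |x|_p = p^{-v_p(x)} = 2^{3} = 8.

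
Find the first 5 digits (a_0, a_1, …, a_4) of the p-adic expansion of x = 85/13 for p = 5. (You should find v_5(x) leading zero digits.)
(a_0, …, a_4) = (0, 4, 1, 2, 3)

v_5(85/13) = 1, so a_0 = ... = a_0 = 0. Factor out: x = 5^1 · u with u = 17/13 a unit in ℤ_5. Expand u iteratively via a_{v+i} = u_i mod 5, u_{i+1} = (u_i − a_{v+i})/5:
  u_0 = 17/13;  a_1 = 4;  u_1 = (u_0 − 4)/5 = -7/13
  u_1 = -7/13;  a_2 = 1;  u_2 = (u_1 − 1)/5 = -4/13
  u_2 = -4/13;  a_3 = 2;  u_3 = (u_2 − 2)/5 = -6/13
  u_3 = -6/13;  a_4 = 3;  u_4 = (u_3 − 3)/5 = -9/13
Digits: (0, 4, 1, 2, 3).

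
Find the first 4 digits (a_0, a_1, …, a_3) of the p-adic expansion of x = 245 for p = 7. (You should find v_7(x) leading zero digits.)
(a_0, …, a_3) = (0, 0, 5, 0)

v_7(245) = 2, so a_0 = ... = a_1 = 0. Factor out: x = 7^2 · u with u = 5 a unit in ℤ_7. Expand u iteratively via a_{v+i} = u_i mod 7, u_{i+1} = (u_i − a_{v+i})/7:
  u_0 = 5;  a_2 = 5;  u_1 = (u_0 − 5)/7 = 0
  u_1 = 0;  a_3 = 0;  u_2 = (u_1 − 0)/7 = 0
Digits: (0, 0, 5, 0).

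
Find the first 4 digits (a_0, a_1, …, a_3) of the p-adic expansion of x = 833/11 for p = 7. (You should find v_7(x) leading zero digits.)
(a_0, …, a_3) = (0, 0, 6, 0)

v_7(833/11) = 2, so a_0 = ... = a_1 = 0. Factor out: x = 7^2 · u with u = 17/11 a unit in ℤ_7. Expand u iteratively via a_{v+i} = u_i mod 7, u_{i+1} = (u_i − a_{v+i})/7:
  u_0 = 17/11;  a_2 = 6;  u_1 = (u_0 − 6)/7 = -7/11
  u_1 = -7/11;  a_3 = 0;  u_2 = (u_1 − 0)/7 = -1/11
Digits: (0, 0, 6, 0).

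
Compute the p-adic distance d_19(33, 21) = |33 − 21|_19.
d_19(33, 21) = 1

Step 1 — x − y = 33 − 21 = 12. Step 2 — v_19(12) = 0 (factor: 12 = (19^0 · 12); the sign does not affect v_p). Step 3 — |x − y|_19 = 19^{0} = 1.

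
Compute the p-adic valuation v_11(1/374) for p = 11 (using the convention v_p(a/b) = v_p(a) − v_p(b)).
v_11(1/374) = -1

Factor powers of 11 from the numerator and denominator of the reduced fraction: 1 = 11^0 · 1 and 374 = 11^1 · 34. Apply v_p(a/b) = v_p(a) − v_p(b): v_11(1/374) = 0 − 1 = -1.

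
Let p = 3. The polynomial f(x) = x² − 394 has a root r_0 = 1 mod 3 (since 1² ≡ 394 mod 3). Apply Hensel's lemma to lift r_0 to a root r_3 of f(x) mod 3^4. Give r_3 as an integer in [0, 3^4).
r_3 = 31 (mod 81)

Hensel's recurrence: r_{i+1} = r_i − f(r_i)·(f′(r_i))^{-1} mod 3^{i+2}, with f′(x) = 2x. Iterate:
  r_0 = 1 (mod 3)
  r_1 = 4 (mod 9)
  r_2 = 4 (mod 27)
  r_3 = 31 (mod 81)
Final: r_3 = 31, and one checks f(r_3) ≡ 0 mod 3^4.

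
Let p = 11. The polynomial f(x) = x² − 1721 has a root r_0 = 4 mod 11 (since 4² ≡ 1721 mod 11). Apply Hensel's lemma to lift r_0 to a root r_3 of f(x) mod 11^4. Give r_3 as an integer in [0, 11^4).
r_3 = 7462 (mod 14641)

Hensel's recurrence: r_{i+1} = r_i − f(r_i)·(f′(r_i))^{-1} mod 11^{i+2}, with f′(x) = 2x. Iterate:
  r_0 = 4 (mod 11)
  r_1 = 81 (mod 121)
  r_2 = 807 (mod 1331)
  r_3 = 7462 (mod 14641)
Final: r_3 = 7462, and one checks f(r_3) ≡ 0 mod 11^4.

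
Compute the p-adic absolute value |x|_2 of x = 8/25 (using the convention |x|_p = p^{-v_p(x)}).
|8/25|_2 = 1/8

Step 1 — compute v_2(x) by factoring powers of 2 out of the numerator and denominator: v_2(8/25) = 3. Step 2 — apply |x|_p = p^{-v_p(x)} = 2^{-3} = 1/8.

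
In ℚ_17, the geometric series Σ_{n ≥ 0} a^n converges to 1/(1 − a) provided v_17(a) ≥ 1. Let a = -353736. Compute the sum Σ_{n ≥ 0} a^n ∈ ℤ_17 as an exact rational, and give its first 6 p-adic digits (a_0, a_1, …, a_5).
Σ a^n = 1/(1 − a) = 1/353737;  first 6 digits = (1, 0, 0, 13, 12, 16)

v_17(a) = 3 ≥ 1, so the series converges in ℤ_17 to 1/(1 − a) = 1/(1 − (-353736)) = 1/353737. Expand this rational in ℤ_17: compute digits iteratively via d_i = x_i mod 17, x_{i+1} = (x_i − d_i)/17. The first 6 digits are (1, 0, 0, 13, 12, 16).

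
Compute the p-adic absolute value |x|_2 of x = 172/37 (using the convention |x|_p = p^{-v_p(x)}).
|172/37|_2 = 1/4

Step 1 — compute v_2(x) by factoring powers of 2 out of the numerator and denominator: v_2(172/37) = 2. Step 2 — apply |x|_p = p^{-v_p(x)} = 2^{-2} = 1/4.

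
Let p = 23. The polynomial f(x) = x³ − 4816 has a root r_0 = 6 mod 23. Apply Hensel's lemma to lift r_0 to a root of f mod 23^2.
r_1 = 29 (mod 529)

Hensel: r_{i+1} = r_i − f(r_i)/f′(r_i) mod 23^{i+2}, where f′(x) = 3x². Iterate:
  r_0 = 6 (mod 23)
  r_1 = 29 (mod 529)
Final: r = 29 with f(r) ≡ 0 mod 23^2.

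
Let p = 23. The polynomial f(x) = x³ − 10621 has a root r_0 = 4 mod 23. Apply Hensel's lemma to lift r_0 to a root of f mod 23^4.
r_3 = 10837 (mod 279841)

Hensel: r_{i+1} = r_i − f(r_i)/f′(r_i) mod 23^{i+2}, where f′(x) = 3x². Iterate:
  r_0 = 4 (mod 23)
  r_1 = 257 (mod 529)
  r_2 = 10837 (mod 12167)
  r_3 = 10837 (mod 279841)
Final: r = 10837 with f(r) ≡ 0 mod 23^4.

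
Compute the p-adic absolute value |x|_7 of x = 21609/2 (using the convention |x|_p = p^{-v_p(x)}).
|21609/2|_7 = 1/2401

Step 1 — compute v_7(x) by factoring powers of 7 out of the numerator and denominator: v_7(21609/2) = 4. Step 2 — apply |x|_p = p^{-v_p(x)} = 7^{-4} = 1/2401.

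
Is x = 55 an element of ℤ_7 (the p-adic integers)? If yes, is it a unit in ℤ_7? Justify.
x ∈ ℤ_7^× (unit); v_7(x) = 0

ℤ_7 = {x ∈ ℚ_7 : v_7(x) ≥ 0} and ℤ_7^× = {x ∈ ℤ_7 : v_7(x) = 0}. Here v_7(55) = v_7(num) − v_7(den) = 0; compare against these criteria.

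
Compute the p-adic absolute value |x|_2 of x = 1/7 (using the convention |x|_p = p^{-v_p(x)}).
|1/7|_2 = 1

Step 1 — compute v_2(x) by factoring powers of 2 out of the numerator and denominator: v_2(1/7) = 0. Step 2 — apply |x|_p = p^{-v_p(x)} = 2^{0} = 1.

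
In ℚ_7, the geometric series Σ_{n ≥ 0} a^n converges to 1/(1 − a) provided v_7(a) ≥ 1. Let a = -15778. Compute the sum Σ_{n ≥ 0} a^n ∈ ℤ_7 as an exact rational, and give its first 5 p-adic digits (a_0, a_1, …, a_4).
Σ a^n = 1/(1 − a) = 1/15779;  first 5 digits = (1, 0, 0, 3, 0)

v_7(a) = 3 ≥ 1, so the series converges in ℤ_7 to 1/(1 − a) = 1/(1 − (-15778)) = 1/15779. Expand this rational in ℤ_7: compute digits iteratively via d_i = x_i mod 7, x_{i+1} = (x_i − d_i)/7. The first 5 digits are (1, 0, 0, 3, 0).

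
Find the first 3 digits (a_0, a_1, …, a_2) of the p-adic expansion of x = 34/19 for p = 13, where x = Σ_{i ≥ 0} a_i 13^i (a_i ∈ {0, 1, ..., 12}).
(a_0, …, a_2) = (10, 11, 8)

v_13(34/19) = 0 (numerator and denominator both coprime to 13), so x ∈ ℤ_13^×. Compute digits iteratively via a_i = x_i mod 13, x_{i+1} = (x_i − a_i)/13, with x_0 = x:
  x_0 = 34/19;  a_0 = 10;  x_1 = (x_0 − 10)/13 = -12/19
  x_1 = -12/19;  a_1 = 11;  x_2 = (x_1 − 11)/13 = -17/19
  x_2 = -17/19;  a_2 = 8;  x_3 = (x_2 − 8)/13 = -13/19
Digits: (10, 11, 8).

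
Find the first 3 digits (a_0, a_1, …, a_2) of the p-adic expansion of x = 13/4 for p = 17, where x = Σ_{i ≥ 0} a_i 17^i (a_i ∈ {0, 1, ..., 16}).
(a_0, …, a_2) = (16, 12, 12)

v_17(13/4) = 0 (numerator and denominator both coprime to 17), so x ∈ ℤ_17^×. Compute digits iteratively via a_i = x_i mod 17, x_{i+1} = (x_i − a_i)/17, with x_0 = x:
  x_0 = 13/4;  a_0 = 16;  x_1 = (x_0 − 16)/17 = -3/4
  x_1 = -3/4;  a_1 = 12;  x_2 = (x_1 − 12)/17 = -3/4
  x_2 = -3/4;  a_2 = 12;  x_3 = (x_2 − 12)/17 = -3/4
Digits: (16, 12, 12).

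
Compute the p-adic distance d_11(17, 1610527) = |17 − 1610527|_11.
d_11(17, 1610527) = 1/161051

Step 1 — x − y = 17 − 1610527 = -1610510. Step 2 — v_11(-1610510) = 5 (factor: -1610510 = −(11^5 · 10); the sign does not affect v_p). Step 3 — |x − y|_11 = 11^{-5} = 1/161051.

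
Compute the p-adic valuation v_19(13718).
v_19(13718) = 3

v_19(n) is the largest exponent k such that 19^k divides n. Factor out: 13718 = 19^3 · 2. (Sign doesn't affect v_p.) So v_19(13718) = 3.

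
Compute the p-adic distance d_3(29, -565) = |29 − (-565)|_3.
d_3(29, -565) = 1/27

Step 1 — x − y = 29 − (-565) = 594. Step 2 — v_3(594) = 3 (factor: 594 = (3^3 · 22); the sign does not affect v_p). Step 3 — |x − y|_3 = 3^{-3} = 1/27.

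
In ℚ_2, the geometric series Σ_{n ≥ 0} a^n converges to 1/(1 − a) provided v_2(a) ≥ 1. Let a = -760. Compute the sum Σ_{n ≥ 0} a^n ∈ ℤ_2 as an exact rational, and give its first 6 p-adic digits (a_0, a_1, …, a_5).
Σ a^n = 1/(1 − a) = 1/761;  first 6 digits = (1, 0, 0, 1, 0, 0)

v_2(a) = 3 ≥ 1, so the series converges in ℤ_2 to 1/(1 − a) = 1/(1 − (-760)) = 1/761. Expand this rational in ℤ_2: compute digits iteratively via d_i = x_i mod 2, x_{i+1} = (x_i − d_i)/2. The first 6 digits are (1, 0, 0, 1, 0, 0).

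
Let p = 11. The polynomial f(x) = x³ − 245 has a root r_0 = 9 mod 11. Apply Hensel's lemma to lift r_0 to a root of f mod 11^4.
r_3 = 14166 (mod 14641)

Hensel: r_{i+1} = r_i − f(r_i)/f′(r_i) mod 11^{i+2}, where f′(x) = 3x². Iterate:
  r_0 = 9 (mod 11)
  r_1 = 9 (mod 121)
  r_2 = 856 (mod 1331)
  r_3 = 14166 (mod 14641)
Final: r = 14166 with f(r) ≡ 0 mod 11^4.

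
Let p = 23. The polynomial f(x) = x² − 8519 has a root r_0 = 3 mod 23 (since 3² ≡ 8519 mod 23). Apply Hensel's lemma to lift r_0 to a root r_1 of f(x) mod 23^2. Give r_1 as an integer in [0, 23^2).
r_1 = 187 (mod 529)

Hensel's recurrence: r_{i+1} = r_i − f(r_i)·(f′(r_i))^{-1} mod 23^{i+2}, with f′(x) = 2x. Iterate:
  r_0 = 3 (mod 23)
  r_1 = 187 (mod 529)
Final: r_1 = 187, and one checks f(r_1) ≡ 0 mod 23^2.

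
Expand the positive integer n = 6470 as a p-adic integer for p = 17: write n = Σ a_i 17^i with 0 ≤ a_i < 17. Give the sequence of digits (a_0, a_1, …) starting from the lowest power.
(a_0, a_1, …) = (10, 6, 5, 1)

Repeated division by 17 gives the digits low-to-high: 6470 = 10 + 6·17^1 + 5·17^2 + 1·17^3. Digit sequence: (10, 6, 5, 1).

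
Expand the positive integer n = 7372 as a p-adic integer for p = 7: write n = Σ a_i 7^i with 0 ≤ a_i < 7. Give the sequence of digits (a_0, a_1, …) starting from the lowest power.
(a_0, a_1, …) = (1, 3, 3, 0, 3)

Repeated division by 7 gives the digits low-to-high: 7372 = 1 + 3·7^1 + 3·7^2 + 3·7^4. Digit sequence: (1, 3, 3, 0, 3).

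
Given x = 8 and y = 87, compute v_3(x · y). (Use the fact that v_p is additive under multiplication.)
v_3(696) = 1

v_p(x) = 0 (factor: 8 = 3^0 · 8); v_p(y) = 1 (factor: 87 = 3^1 · 29). Additivity: v_p(xy) = v_p(x) + v_p(y) = 0 + 1 = 1. (Direct check: xy = 696 = 3^1 · (232).)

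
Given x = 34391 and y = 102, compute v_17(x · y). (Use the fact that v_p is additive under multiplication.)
v_17(3507882) = 4

v_p(x) = 3 (factor: 34391 = 17^3 · 7); v_p(y) = 1 (factor: 102 = 17^1 · 6). Additivity: v_p(xy) = v_p(x) + v_p(y) = 3 + 1 = 4. (Direct check: xy = 3507882 = 17^4 · (42).)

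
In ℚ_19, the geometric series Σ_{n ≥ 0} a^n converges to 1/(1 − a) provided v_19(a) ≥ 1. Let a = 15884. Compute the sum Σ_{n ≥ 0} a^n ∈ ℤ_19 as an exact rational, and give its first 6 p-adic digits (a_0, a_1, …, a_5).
Σ a^n = 1/(1 − a) = -1/15883;  first 6 digits = (1, 0, 6, 2, 17, 6)

v_19(a) = 2 ≥ 1, so the series converges in ℤ_19 to 1/(1 − a) = 1/(1 − 15884) = -1/15883. Expand this rational in ℤ_19: compute digits iteratively via d_i = x_i mod 19, x_{i+1} = (x_i − d_i)/19. The first 6 digits are (1, 0, 6, 2, 17, 6).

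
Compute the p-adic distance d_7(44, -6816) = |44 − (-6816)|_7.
d_7(44, -6816) = 1/343

Step 1 — x − y = 44 − (-6816) = 6860. Step 2 — v_7(6860) = 3 (factor: 6860 = (7^3 · 20); the sign does not affect v_p). Step 3 — |x − y|_7 = 7^{-3} = 1/343.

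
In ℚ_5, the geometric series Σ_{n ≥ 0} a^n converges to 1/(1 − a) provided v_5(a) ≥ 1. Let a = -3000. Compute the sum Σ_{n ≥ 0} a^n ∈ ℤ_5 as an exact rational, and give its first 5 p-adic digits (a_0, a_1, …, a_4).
Σ a^n = 1/(1 − a) = 1/3001;  first 5 digits = (1, 0, 0, 1, 0)

v_5(a) = 3 ≥ 1, so the series converges in ℤ_5 to 1/(1 − a) = 1/(1 − (-3000)) = 1/3001. Expand this rational in ℤ_5: compute digits iteratively via d_i = x_i mod 5, x_{i+1} = (x_i − d_i)/5. The first 5 digits are (1, 0, 0, 1, 0).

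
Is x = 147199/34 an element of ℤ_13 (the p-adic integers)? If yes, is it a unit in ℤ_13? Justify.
x ∈ ℤ_13 but not a unit; v_13(x) = 3 > 0

ℤ_13 = {x ∈ ℚ_13 : v_13(x) ≥ 0} and ℤ_13^× = {x ∈ ℤ_13 : v_13(x) = 0}. Here v_13(147199/34) = v_13(num) − v_13(den) = 3; compare against these criteria.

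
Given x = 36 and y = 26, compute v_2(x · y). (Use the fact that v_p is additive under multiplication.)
v_2(936) = 3

v_p(x) = 2 (factor: 36 = 2^2 · 9); v_p(y) = 1 (factor: 26 = 2^1 · 13). Additivity: v_p(xy) = v_p(x) + v_p(y) = 2 + 1 = 3. (Direct check: xy = 936 = 2^3 · (117).)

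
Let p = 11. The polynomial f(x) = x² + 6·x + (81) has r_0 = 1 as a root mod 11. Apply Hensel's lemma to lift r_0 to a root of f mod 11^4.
r_3 = 3136 (mod 14641)

Hensel: r_{i+1} = r_i − f(r_i)·(f′(r_i))^{-1} mod 11^{i+2}, f′(x) = 2x + 6. Iterate:
  r_0 = 1 (mod 11)
  r_1 = 111 (mod 121)
  r_2 = 474 (mod 1331)
  r_3 = 3136 (mod 14641)
Final: r = 3136 satisfies f(r) ≡ 0 mod 11^4.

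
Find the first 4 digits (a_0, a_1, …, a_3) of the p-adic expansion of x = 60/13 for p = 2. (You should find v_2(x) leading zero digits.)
(a_0, …, a_3) = (0, 0, 1, 1)

v_2(60/13) = 2, so a_0 = ... = a_1 = 0. Factor out: x = 2^2 · u with u = 15/13 a unit in ℤ_2. Expand u iteratively via a_{v+i} = u_i mod 2, u_{i+1} = (u_i − a_{v+i})/2:
  u_0 = 15/13;  a_2 = 1;  u_1 = (u_0 − 1)/2 = 1/13
  u_1 = 1/13;  a_3 = 1;  u_2 = (u_1 − 1)/2 = -6/13
Digits: (0, 0, 1, 1).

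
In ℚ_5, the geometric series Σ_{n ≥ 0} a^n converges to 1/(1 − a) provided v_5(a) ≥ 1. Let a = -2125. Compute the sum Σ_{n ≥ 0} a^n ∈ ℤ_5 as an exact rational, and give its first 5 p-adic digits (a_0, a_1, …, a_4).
Σ a^n = 1/(1 − a) = 1/2126;  first 5 digits = (1, 0, 0, 3, 1)

v_5(a) = 3 ≥ 1, so the series converges in ℤ_5 to 1/(1 − a) = 1/(1 − (-2125)) = 1/2126. Expand this rational in ℤ_5: compute digits iteratively via d_i = x_i mod 5, x_{i+1} = (x_i − d_i)/5. The first 5 digits are (1, 0, 0, 3, 1).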